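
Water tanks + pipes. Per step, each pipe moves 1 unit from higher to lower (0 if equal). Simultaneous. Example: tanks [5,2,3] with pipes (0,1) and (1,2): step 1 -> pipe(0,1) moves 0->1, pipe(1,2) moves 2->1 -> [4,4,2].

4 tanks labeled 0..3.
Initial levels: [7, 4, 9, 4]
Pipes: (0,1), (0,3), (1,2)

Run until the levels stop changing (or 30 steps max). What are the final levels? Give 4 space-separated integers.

Step 1: flows [0->1,0->3,2->1] -> levels [5 6 8 5]
Step 2: flows [1->0,0=3,2->1] -> levels [6 6 7 5]
Step 3: flows [0=1,0->3,2->1] -> levels [5 7 6 6]
Step 4: flows [1->0,3->0,1->2] -> levels [7 5 7 5]
Step 5: flows [0->1,0->3,2->1] -> levels [5 7 6 6]
  -> period-2 cycle: step 5 state = step 3 state; never stabilizes
  -> state at step 30: (30-3) mod 2 = 1, same as step 4 -> [7 5 7 5]

Answer: 7 5 7 5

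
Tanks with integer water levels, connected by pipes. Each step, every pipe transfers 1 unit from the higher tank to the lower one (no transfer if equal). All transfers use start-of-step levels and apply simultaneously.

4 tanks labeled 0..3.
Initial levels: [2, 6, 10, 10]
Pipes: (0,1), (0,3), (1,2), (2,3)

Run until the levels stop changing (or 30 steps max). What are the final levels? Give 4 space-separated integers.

Answer: 7 7 7 7

Derivation:
Step 1: flows [1->0,3->0,2->1,2=3] -> levels [4 6 9 9]
Step 2: flows [1->0,3->0,2->1,2=3] -> levels [6 6 8 8]
Step 3: flows [0=1,3->0,2->1,2=3] -> levels [7 7 7 7]
Step 4: flows [0=1,0=3,1=2,2=3] -> levels [7 7 7 7]
  -> stable (no change)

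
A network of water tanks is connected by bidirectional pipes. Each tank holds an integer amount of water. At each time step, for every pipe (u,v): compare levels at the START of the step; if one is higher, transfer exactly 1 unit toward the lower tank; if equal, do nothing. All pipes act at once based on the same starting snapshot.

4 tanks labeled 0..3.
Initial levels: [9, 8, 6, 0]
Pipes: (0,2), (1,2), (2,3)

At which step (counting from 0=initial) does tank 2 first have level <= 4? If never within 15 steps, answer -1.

Answer: 5

Derivation:
Step 1: flows [0->2,1->2,2->3] -> levels [8 7 7 1]
Step 2: flows [0->2,1=2,2->3] -> levels [7 7 7 2]
Step 3: flows [0=2,1=2,2->3] -> levels [7 7 6 3]
Step 4: flows [0->2,1->2,2->3] -> levels [6 6 7 4]
Step 5: flows [2->0,2->1,2->3] -> levels [7 7 4 5]
Tank 2 first reaches <=4 at step 5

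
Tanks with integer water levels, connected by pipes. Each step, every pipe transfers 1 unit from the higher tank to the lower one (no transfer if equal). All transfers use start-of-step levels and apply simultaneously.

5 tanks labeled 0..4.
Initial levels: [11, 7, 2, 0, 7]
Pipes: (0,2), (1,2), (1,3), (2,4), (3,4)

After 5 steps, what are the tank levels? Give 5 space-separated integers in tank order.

Step 1: flows [0->2,1->2,1->3,4->2,4->3] -> levels [10 5 5 2 5]
Step 2: flows [0->2,1=2,1->3,2=4,4->3] -> levels [9 4 6 4 4]
Step 3: flows [0->2,2->1,1=3,2->4,3=4] -> levels [8 5 5 4 5]
Step 4: flows [0->2,1=2,1->3,2=4,4->3] -> levels [7 4 6 6 4]
Step 5: flows [0->2,2->1,3->1,2->4,3->4] -> levels [6 6 5 4 6]

Answer: 6 6 5 4 6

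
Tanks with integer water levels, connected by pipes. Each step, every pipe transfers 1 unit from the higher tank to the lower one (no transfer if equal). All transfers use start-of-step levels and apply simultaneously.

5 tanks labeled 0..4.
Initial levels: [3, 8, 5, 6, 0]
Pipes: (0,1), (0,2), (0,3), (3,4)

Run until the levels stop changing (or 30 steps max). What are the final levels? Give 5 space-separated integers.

Answer: 3 5 5 5 4

Derivation:
Step 1: flows [1->0,2->0,3->0,3->4] -> levels [6 7 4 4 1]
Step 2: flows [1->0,0->2,0->3,3->4] -> levels [5 6 5 4 2]
Step 3: flows [1->0,0=2,0->3,3->4] -> levels [5 5 5 4 3]
Step 4: flows [0=1,0=2,0->3,3->4] -> levels [4 5 5 4 4]
Step 5: flows [1->0,2->0,0=3,3=4] -> levels [6 4 4 4 4]
Step 6: flows [0->1,0->2,0->3,3=4] -> levels [3 5 5 5 4]
Step 7: flows [1->0,2->0,3->0,3->4] -> levels [6 4 4 3 5]
Step 8: flows [0->1,0->2,0->3,4->3] -> levels [3 5 5 5 4]
  -> period-2 cycle: step 8 state = step 6 state; never stabilizes
  -> state at step 30: (30-6) mod 2 = 0, same as step 6 -> [3 5 5 5 4]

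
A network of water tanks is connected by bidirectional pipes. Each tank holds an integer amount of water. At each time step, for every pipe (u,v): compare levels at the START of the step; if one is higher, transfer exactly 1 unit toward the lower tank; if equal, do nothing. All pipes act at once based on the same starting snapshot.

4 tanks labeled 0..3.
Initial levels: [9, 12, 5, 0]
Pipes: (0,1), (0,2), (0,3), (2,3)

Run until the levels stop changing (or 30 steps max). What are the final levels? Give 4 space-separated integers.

Step 1: flows [1->0,0->2,0->3,2->3] -> levels [8 11 5 2]
Step 2: flows [1->0,0->2,0->3,2->3] -> levels [7 10 5 4]
Step 3: flows [1->0,0->2,0->3,2->3] -> levels [6 9 5 6]
Step 4: flows [1->0,0->2,0=3,3->2] -> levels [6 8 7 5]
Step 5: flows [1->0,2->0,0->3,2->3] -> levels [7 7 5 7]
Step 6: flows [0=1,0->2,0=3,3->2] -> levels [6 7 7 6]
Step 7: flows [1->0,2->0,0=3,2->3] -> levels [8 6 5 7]
Step 8: flows [0->1,0->2,0->3,3->2] -> levels [5 7 7 7]
Step 9: flows [1->0,2->0,3->0,2=3] -> levels [8 6 6 6]
Step 10: flows [0->1,0->2,0->3,2=3] -> levels [5 7 7 7]
  -> period-2 cycle: step 10 state = step 8 state; never stabilizes
  -> state at step 30: (30-8) mod 2 = 0, same as step 8 -> [5 7 7 7]

Answer: 5 7 7 7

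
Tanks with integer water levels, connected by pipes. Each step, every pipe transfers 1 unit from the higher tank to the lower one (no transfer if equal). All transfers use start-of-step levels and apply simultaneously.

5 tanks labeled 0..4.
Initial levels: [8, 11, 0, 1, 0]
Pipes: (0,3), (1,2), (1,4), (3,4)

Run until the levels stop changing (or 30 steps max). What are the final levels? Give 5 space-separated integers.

Answer: 4 3 4 5 4

Derivation:
Step 1: flows [0->3,1->2,1->4,3->4] -> levels [7 9 1 1 2]
Step 2: flows [0->3,1->2,1->4,4->3] -> levels [6 7 2 3 2]
Step 3: flows [0->3,1->2,1->4,3->4] -> levels [5 5 3 3 4]
Step 4: flows [0->3,1->2,1->4,4->3] -> levels [4 3 4 5 4]
Step 5: flows [3->0,2->1,4->1,3->4] -> levels [5 5 3 3 4]
  -> period-2 cycle: step 5 state = step 3 state; never stabilizes
  -> state at step 30: (30-3) mod 2 = 1, same as step 4 -> [4 3 4 5 4]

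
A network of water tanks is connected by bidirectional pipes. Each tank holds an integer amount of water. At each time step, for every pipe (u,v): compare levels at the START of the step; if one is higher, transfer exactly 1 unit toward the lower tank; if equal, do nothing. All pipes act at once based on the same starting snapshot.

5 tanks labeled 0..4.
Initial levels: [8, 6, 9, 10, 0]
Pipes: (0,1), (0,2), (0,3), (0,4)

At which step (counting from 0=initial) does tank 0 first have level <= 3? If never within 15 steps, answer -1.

Answer: -1

Derivation:
Step 1: flows [0->1,2->0,3->0,0->4] -> levels [8 7 8 9 1]
Step 2: flows [0->1,0=2,3->0,0->4] -> levels [7 8 8 8 2]
Step 3: flows [1->0,2->0,3->0,0->4] -> levels [9 7 7 7 3]
Step 4: flows [0->1,0->2,0->3,0->4] -> levels [5 8 8 8 4]
Step 5: flows [1->0,2->0,3->0,0->4] -> levels [7 7 7 7 5]
Step 6: flows [0=1,0=2,0=3,0->4] -> levels [6 7 7 7 6]
Step 7: flows [1->0,2->0,3->0,0=4] -> levels [9 6 6 6 6]
Step 8: flows [0->1,0->2,0->3,0->4] -> levels [5 7 7 7 7]
Step 9: flows [1->0,2->0,3->0,4->0] -> levels [9 6 6 6 6]
  -> period-2 cycle (repeats step 7); tank 0 never drops to <=3
Tank 0 never reaches <=3 within 15 steps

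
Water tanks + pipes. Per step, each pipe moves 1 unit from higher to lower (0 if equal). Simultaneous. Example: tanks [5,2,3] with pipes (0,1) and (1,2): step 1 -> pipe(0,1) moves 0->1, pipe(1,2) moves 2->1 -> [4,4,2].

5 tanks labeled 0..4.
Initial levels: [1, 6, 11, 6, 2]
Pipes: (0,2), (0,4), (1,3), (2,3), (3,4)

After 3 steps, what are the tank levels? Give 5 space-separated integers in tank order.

Answer: 5 6 5 6 4

Derivation:
Step 1: flows [2->0,4->0,1=3,2->3,3->4] -> levels [3 6 9 6 2]
Step 2: flows [2->0,0->4,1=3,2->3,3->4] -> levels [3 6 7 6 4]
Step 3: flows [2->0,4->0,1=3,2->3,3->4] -> levels [5 6 5 6 4]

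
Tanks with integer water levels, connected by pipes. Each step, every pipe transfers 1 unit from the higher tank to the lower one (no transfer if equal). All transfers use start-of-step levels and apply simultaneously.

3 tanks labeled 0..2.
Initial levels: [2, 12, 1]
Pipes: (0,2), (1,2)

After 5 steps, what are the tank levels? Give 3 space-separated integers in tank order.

Answer: 4 7 4

Derivation:
Step 1: flows [0->2,1->2] -> levels [1 11 3]
Step 2: flows [2->0,1->2] -> levels [2 10 3]
Step 3: flows [2->0,1->2] -> levels [3 9 3]
Step 4: flows [0=2,1->2] -> levels [3 8 4]
Step 5: flows [2->0,1->2] -> levels [4 7 4]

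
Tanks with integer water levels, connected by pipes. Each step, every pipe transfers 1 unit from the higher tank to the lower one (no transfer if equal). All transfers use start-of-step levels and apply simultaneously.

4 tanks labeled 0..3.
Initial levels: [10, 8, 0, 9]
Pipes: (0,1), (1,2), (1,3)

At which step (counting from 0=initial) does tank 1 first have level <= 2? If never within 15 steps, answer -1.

Step 1: flows [0->1,1->2,3->1] -> levels [9 9 1 8]
Step 2: flows [0=1,1->2,1->3] -> levels [9 7 2 9]
Step 3: flows [0->1,1->2,3->1] -> levels [8 8 3 8]
Step 4: flows [0=1,1->2,1=3] -> levels [8 7 4 8]
Step 5: flows [0->1,1->2,3->1] -> levels [7 8 5 7]
Step 6: flows [1->0,1->2,1->3] -> levels [8 5 6 8]
Step 7: flows [0->1,2->1,3->1] -> levels [7 8 5 7]
  -> period-2 cycle (repeats step 5); tank 1 never drops to <=2
Tank 1 never reaches <=2 within 15 steps

Answer: -1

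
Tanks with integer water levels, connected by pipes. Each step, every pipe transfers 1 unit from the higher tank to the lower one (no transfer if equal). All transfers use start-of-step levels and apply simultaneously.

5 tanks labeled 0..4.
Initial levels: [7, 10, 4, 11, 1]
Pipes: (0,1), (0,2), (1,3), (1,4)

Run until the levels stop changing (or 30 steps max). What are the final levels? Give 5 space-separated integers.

Step 1: flows [1->0,0->2,3->1,1->4] -> levels [7 9 5 10 2]
Step 2: flows [1->0,0->2,3->1,1->4] -> levels [7 8 6 9 3]
Step 3: flows [1->0,0->2,3->1,1->4] -> levels [7 7 7 8 4]
Step 4: flows [0=1,0=2,3->1,1->4] -> levels [7 7 7 7 5]
Step 5: flows [0=1,0=2,1=3,1->4] -> levels [7 6 7 7 6]
Step 6: flows [0->1,0=2,3->1,1=4] -> levels [6 8 7 6 6]
Step 7: flows [1->0,2->0,1->3,1->4] -> levels [8 5 6 7 7]
Step 8: flows [0->1,0->2,3->1,4->1] -> levels [6 8 7 6 6]
  -> period-2 cycle: step 8 state = step 6 state; never stabilizes
  -> state at step 30: (30-6) mod 2 = 0, same as step 6 -> [6 8 7 6 6]

Answer: 6 8 7 6 6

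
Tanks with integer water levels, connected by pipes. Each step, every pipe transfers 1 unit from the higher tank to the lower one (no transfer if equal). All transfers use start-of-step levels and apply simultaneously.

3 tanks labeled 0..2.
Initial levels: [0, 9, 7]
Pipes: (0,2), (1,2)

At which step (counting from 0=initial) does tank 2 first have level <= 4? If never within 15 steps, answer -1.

Step 1: flows [2->0,1->2] -> levels [1 8 7]
Step 2: flows [2->0,1->2] -> levels [2 7 7]
Step 3: flows [2->0,1=2] -> levels [3 7 6]
Step 4: flows [2->0,1->2] -> levels [4 6 6]
Step 5: flows [2->0,1=2] -> levels [5 6 5]
Step 6: flows [0=2,1->2] -> levels [5 5 6]
Step 7: flows [2->0,2->1] -> levels [6 6 4]
Tank 2 first reaches <=4 at step 7

Answer: 7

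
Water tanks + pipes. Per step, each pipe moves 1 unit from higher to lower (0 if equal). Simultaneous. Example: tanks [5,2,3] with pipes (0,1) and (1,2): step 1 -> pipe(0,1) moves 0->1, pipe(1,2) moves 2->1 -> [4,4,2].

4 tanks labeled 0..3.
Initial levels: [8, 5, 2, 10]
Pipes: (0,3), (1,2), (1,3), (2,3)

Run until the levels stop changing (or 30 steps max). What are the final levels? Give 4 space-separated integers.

Step 1: flows [3->0,1->2,3->1,3->2] -> levels [9 5 4 7]
Step 2: flows [0->3,1->2,3->1,3->2] -> levels [8 5 6 6]
Step 3: flows [0->3,2->1,3->1,2=3] -> levels [7 7 5 6]
Step 4: flows [0->3,1->2,1->3,3->2] -> levels [6 5 7 7]
Step 5: flows [3->0,2->1,3->1,2=3] -> levels [7 7 6 5]
Step 6: flows [0->3,1->2,1->3,2->3] -> levels [6 5 6 8]
Step 7: flows [3->0,2->1,3->1,3->2] -> levels [7 7 6 5]
  -> period-2 cycle: step 7 state = step 5 state; never stabilizes
  -> state at step 30: (30-5) mod 2 = 1, same as step 6 -> [6 5 6 8]

Answer: 6 5 6 8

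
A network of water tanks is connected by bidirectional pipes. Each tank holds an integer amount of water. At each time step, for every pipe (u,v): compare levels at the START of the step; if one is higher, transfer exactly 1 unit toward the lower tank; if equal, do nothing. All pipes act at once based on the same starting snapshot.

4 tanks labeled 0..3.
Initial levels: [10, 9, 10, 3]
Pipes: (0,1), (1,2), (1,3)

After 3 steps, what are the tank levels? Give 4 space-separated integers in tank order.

Answer: 9 8 9 6

Derivation:
Step 1: flows [0->1,2->1,1->3] -> levels [9 10 9 4]
Step 2: flows [1->0,1->2,1->3] -> levels [10 7 10 5]
Step 3: flows [0->1,2->1,1->3] -> levels [9 8 9 6]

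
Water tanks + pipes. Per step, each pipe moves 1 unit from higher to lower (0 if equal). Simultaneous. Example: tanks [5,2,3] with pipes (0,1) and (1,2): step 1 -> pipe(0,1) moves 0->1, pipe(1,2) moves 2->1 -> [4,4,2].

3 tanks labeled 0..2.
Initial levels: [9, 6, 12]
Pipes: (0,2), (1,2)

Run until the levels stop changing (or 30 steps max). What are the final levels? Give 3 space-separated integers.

Step 1: flows [2->0,2->1] -> levels [10 7 10]
Step 2: flows [0=2,2->1] -> levels [10 8 9]
Step 3: flows [0->2,2->1] -> levels [9 9 9]
Step 4: flows [0=2,1=2] -> levels [9 9 9]
  -> stable (no change)

Answer: 9 9 9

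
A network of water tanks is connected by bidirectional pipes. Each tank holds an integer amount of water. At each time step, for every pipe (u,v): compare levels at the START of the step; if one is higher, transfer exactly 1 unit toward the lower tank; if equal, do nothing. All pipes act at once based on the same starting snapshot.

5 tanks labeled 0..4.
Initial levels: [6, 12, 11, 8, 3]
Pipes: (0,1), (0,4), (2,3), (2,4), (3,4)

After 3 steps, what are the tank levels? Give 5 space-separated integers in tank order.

Answer: 9 9 9 7 6

Derivation:
Step 1: flows [1->0,0->4,2->3,2->4,3->4] -> levels [6 11 9 8 6]
Step 2: flows [1->0,0=4,2->3,2->4,3->4] -> levels [7 10 7 8 8]
Step 3: flows [1->0,4->0,3->2,4->2,3=4] -> levels [9 9 9 7 6]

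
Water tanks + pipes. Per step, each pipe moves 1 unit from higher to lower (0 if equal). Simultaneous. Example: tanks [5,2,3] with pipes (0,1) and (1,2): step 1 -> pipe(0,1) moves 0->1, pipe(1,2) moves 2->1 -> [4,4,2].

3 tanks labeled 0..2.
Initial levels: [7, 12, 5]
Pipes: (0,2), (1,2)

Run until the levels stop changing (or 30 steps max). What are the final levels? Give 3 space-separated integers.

Answer: 8 8 8

Derivation:
Step 1: flows [0->2,1->2] -> levels [6 11 7]
Step 2: flows [2->0,1->2] -> levels [7 10 7]
Step 3: flows [0=2,1->2] -> levels [7 9 8]
Step 4: flows [2->0,1->2] -> levels [8 8 8]
Step 5: flows [0=2,1=2] -> levels [8 8 8]
  -> stable (no change)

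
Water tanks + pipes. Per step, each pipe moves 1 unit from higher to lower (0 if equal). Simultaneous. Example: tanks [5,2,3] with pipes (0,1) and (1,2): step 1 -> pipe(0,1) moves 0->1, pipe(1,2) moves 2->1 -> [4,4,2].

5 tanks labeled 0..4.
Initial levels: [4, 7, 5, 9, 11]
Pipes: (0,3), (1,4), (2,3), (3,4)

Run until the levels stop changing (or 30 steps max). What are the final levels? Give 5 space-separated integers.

Answer: 6 8 6 9 7

Derivation:
Step 1: flows [3->0,4->1,3->2,4->3] -> levels [5 8 6 8 9]
Step 2: flows [3->0,4->1,3->2,4->3] -> levels [6 9 7 7 7]
Step 3: flows [3->0,1->4,2=3,3=4] -> levels [7 8 7 6 8]
Step 4: flows [0->3,1=4,2->3,4->3] -> levels [6 8 6 9 7]
Step 5: flows [3->0,1->4,3->2,3->4] -> levels [7 7 7 6 9]
Step 6: flows [0->3,4->1,2->3,4->3] -> levels [6 8 6 9 7]
  -> period-2 cycle: step 6 state = step 4 state; never stabilizes
  -> state at step 30: (30-4) mod 2 = 0, same as step 4 -> [6 8 6 9 7]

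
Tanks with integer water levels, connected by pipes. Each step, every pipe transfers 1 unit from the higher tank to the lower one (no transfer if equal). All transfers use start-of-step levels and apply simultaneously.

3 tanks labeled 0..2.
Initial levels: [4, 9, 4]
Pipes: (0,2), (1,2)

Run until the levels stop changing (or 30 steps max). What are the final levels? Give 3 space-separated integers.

Step 1: flows [0=2,1->2] -> levels [4 8 5]
Step 2: flows [2->0,1->2] -> levels [5 7 5]
Step 3: flows [0=2,1->2] -> levels [5 6 6]
Step 4: flows [2->0,1=2] -> levels [6 6 5]
Step 5: flows [0->2,1->2] -> levels [5 5 7]
Step 6: flows [2->0,2->1] -> levels [6 6 5]
  -> period-2 cycle: step 6 state = step 4 state; never stabilizes
  -> state at step 30: (30-4) mod 2 = 0, same as step 4 -> [6 6 5]

Answer: 6 6 5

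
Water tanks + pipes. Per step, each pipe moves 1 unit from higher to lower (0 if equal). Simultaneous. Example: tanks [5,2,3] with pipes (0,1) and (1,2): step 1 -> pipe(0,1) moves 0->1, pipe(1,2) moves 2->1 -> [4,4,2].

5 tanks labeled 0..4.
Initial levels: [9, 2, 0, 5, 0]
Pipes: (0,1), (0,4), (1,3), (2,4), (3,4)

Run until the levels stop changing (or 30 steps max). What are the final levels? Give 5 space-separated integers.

Step 1: flows [0->1,0->4,3->1,2=4,3->4] -> levels [7 4 0 3 2]
Step 2: flows [0->1,0->4,1->3,4->2,3->4] -> levels [5 4 1 3 3]
Step 3: flows [0->1,0->4,1->3,4->2,3=4] -> levels [3 4 2 4 3]
Step 4: flows [1->0,0=4,1=3,4->2,3->4] -> levels [4 3 3 3 3]
Step 5: flows [0->1,0->4,1=3,2=4,3=4] -> levels [2 4 3 3 4]
Step 6: flows [1->0,4->0,1->3,4->2,4->3] -> levels [4 2 4 5 1]
Step 7: flows [0->1,0->4,3->1,2->4,3->4] -> levels [2 4 3 3 4]
  -> period-2 cycle: step 7 state = step 5 state; never stabilizes
  -> state at step 30: (30-5) mod 2 = 1, same as step 6 -> [4 2 4 5 1]

Answer: 4 2 4 5 1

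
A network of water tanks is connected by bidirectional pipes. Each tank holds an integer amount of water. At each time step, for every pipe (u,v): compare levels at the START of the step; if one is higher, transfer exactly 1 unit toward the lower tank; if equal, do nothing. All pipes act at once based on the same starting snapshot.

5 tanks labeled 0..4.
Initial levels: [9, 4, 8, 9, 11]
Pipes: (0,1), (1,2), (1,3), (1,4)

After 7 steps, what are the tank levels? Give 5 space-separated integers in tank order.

Step 1: flows [0->1,2->1,3->1,4->1] -> levels [8 8 7 8 10]
Step 2: flows [0=1,1->2,1=3,4->1] -> levels [8 8 8 8 9]
Step 3: flows [0=1,1=2,1=3,4->1] -> levels [8 9 8 8 8]
Step 4: flows [1->0,1->2,1->3,1->4] -> levels [9 5 9 9 9]
Step 5: flows [0->1,2->1,3->1,4->1] -> levels [8 9 8 8 8]
  -> period-2 cycle: step 5 state = step 3 state
  -> state at step 7: (7-3) mod 2 = 0, same as step 3 -> [8 9 8 8 8]

Answer: 8 9 8 8 8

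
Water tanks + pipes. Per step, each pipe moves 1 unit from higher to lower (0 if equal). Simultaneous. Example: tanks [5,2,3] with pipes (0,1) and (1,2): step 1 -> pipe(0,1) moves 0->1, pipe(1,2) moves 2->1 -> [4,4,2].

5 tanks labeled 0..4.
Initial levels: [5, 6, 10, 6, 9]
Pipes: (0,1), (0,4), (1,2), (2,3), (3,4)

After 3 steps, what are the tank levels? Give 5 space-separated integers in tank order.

Answer: 8 6 8 8 6

Derivation:
Step 1: flows [1->0,4->0,2->1,2->3,4->3] -> levels [7 6 8 8 7]
Step 2: flows [0->1,0=4,2->1,2=3,3->4] -> levels [6 8 7 7 8]
Step 3: flows [1->0,4->0,1->2,2=3,4->3] -> levels [8 6 8 8 6]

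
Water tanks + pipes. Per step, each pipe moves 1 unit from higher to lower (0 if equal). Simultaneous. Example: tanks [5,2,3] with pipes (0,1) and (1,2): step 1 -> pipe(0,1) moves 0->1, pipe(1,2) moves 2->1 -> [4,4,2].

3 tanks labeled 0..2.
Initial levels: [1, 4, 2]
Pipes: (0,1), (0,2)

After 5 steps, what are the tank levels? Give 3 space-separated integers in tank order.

Answer: 3 2 2

Derivation:
Step 1: flows [1->0,2->0] -> levels [3 3 1]
Step 2: flows [0=1,0->2] -> levels [2 3 2]
Step 3: flows [1->0,0=2] -> levels [3 2 2]
Step 4: flows [0->1,0->2] -> levels [1 3 3]
Step 5: flows [1->0,2->0] -> levels [3 2 2]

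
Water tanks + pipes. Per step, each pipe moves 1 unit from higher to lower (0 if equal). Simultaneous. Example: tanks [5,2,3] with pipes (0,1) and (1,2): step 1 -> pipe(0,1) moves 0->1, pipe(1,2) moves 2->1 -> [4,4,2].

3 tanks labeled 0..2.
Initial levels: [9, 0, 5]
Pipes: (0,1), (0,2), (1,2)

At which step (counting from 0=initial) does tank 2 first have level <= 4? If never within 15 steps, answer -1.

Answer: 3

Derivation:
Step 1: flows [0->1,0->2,2->1] -> levels [7 2 5]
Step 2: flows [0->1,0->2,2->1] -> levels [5 4 5]
Step 3: flows [0->1,0=2,2->1] -> levels [4 6 4]
Tank 2 first reaches <=4 at step 3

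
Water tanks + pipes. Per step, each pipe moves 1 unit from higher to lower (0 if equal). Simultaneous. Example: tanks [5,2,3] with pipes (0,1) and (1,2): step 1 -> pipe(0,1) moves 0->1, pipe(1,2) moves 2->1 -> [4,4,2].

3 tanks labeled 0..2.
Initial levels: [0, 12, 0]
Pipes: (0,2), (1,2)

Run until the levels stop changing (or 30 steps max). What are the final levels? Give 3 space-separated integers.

Step 1: flows [0=2,1->2] -> levels [0 11 1]
Step 2: flows [2->0,1->2] -> levels [1 10 1]
Step 3: flows [0=2,1->2] -> levels [1 9 2]
Step 4: flows [2->0,1->2] -> levels [2 8 2]
Step 5: flows [0=2,1->2] -> levels [2 7 3]
Step 6: flows [2->0,1->2] -> levels [3 6 3]
Step 7: flows [0=2,1->2] -> levels [3 5 4]
Step 8: flows [2->0,1->2] -> levels [4 4 4]
Step 9: flows [0=2,1=2] -> levels [4 4 4]
  -> stable (no change)

Answer: 4 4 4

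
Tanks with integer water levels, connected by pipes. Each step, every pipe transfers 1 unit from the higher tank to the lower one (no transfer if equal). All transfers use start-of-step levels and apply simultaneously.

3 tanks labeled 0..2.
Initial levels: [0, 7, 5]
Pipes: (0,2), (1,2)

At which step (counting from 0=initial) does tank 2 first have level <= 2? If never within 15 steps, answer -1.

Step 1: flows [2->0,1->2] -> levels [1 6 5]
Step 2: flows [2->0,1->2] -> levels [2 5 5]
Step 3: flows [2->0,1=2] -> levels [3 5 4]
Step 4: flows [2->0,1->2] -> levels [4 4 4]
Step 5: flows [0=2,1=2] -> levels [4 4 4]
  -> stable; tank 2 stays at 4 > 2
Tank 2 never reaches <=2 within 15 steps

Answer: -1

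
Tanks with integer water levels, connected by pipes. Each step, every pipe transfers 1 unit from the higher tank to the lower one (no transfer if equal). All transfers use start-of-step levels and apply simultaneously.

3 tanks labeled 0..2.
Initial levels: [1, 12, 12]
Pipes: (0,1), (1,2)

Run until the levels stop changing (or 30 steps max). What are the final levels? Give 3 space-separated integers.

Step 1: flows [1->0,1=2] -> levels [2 11 12]
Step 2: flows [1->0,2->1] -> levels [3 11 11]
Step 3: flows [1->0,1=2] -> levels [4 10 11]
Step 4: flows [1->0,2->1] -> levels [5 10 10]
Step 5: flows [1->0,1=2] -> levels [6 9 10]
Step 6: flows [1->0,2->1] -> levels [7 9 9]
Step 7: flows [1->0,1=2] -> levels [8 8 9]
Step 8: flows [0=1,2->1] -> levels [8 9 8]
Step 9: flows [1->0,1->2] -> levels [9 7 9]
Step 10: flows [0->1,2->1] -> levels [8 9 8]
  -> period-2 cycle: step 10 state = step 8 state; never stabilizes
  -> state at step 30: (30-8) mod 2 = 0, same as step 8 -> [8 9 8]

Answer: 8 9 8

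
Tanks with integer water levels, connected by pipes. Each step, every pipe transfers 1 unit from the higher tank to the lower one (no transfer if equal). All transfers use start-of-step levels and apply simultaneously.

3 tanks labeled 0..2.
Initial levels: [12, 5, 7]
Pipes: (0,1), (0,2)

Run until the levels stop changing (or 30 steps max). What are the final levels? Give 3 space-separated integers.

Answer: 8 8 8

Derivation:
Step 1: flows [0->1,0->2] -> levels [10 6 8]
Step 2: flows [0->1,0->2] -> levels [8 7 9]
Step 3: flows [0->1,2->0] -> levels [8 8 8]
Step 4: flows [0=1,0=2] -> levels [8 8 8]
  -> stable (no change)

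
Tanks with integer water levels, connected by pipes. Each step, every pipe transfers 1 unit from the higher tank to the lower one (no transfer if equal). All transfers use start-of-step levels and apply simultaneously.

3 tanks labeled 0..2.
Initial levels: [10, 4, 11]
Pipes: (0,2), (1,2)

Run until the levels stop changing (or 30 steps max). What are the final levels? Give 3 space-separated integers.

Answer: 9 9 7

Derivation:
Step 1: flows [2->0,2->1] -> levels [11 5 9]
Step 2: flows [0->2,2->1] -> levels [10 6 9]
Step 3: flows [0->2,2->1] -> levels [9 7 9]
Step 4: flows [0=2,2->1] -> levels [9 8 8]
Step 5: flows [0->2,1=2] -> levels [8 8 9]
Step 6: flows [2->0,2->1] -> levels [9 9 7]
Step 7: flows [0->2,1->2] -> levels [8 8 9]
  -> period-2 cycle: step 7 state = step 5 state; never stabilizes
  -> state at step 30: (30-5) mod 2 = 1, same as step 6 -> [9 9 7]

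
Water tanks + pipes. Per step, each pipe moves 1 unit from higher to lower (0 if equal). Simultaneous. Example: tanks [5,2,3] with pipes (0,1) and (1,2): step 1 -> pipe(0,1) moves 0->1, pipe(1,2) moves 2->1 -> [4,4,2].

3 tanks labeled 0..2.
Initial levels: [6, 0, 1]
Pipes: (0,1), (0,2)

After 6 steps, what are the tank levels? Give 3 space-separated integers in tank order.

Step 1: flows [0->1,0->2] -> levels [4 1 2]
Step 2: flows [0->1,0->2] -> levels [2 2 3]
Step 3: flows [0=1,2->0] -> levels [3 2 2]
Step 4: flows [0->1,0->2] -> levels [1 3 3]
Step 5: flows [1->0,2->0] -> levels [3 2 2]
  -> period-2 cycle: step 5 state = step 3 state
  -> state at step 6: (6-3) mod 2 = 1, same as step 4 -> [1 3 3]

Answer: 1 3 3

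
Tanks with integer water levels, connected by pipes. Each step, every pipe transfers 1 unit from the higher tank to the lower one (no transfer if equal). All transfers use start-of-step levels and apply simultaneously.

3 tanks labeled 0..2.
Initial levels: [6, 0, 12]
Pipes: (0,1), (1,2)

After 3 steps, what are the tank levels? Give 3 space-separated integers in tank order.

Answer: 4 5 9

Derivation:
Step 1: flows [0->1,2->1] -> levels [5 2 11]
Step 2: flows [0->1,2->1] -> levels [4 4 10]
Step 3: flows [0=1,2->1] -> levels [4 5 9]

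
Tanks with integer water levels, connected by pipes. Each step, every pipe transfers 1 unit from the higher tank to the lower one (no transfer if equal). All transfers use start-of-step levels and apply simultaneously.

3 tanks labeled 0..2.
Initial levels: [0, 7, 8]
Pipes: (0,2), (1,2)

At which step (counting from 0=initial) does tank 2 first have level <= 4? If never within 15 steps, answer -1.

Answer: -1

Derivation:
Step 1: flows [2->0,2->1] -> levels [1 8 6]
Step 2: flows [2->0,1->2] -> levels [2 7 6]
Step 3: flows [2->0,1->2] -> levels [3 6 6]
Step 4: flows [2->0,1=2] -> levels [4 6 5]
Step 5: flows [2->0,1->2] -> levels [5 5 5]
Step 6: flows [0=2,1=2] -> levels [5 5 5]
  -> stable; tank 2 stays at 5 > 4
Tank 2 never reaches <=4 within 15 steps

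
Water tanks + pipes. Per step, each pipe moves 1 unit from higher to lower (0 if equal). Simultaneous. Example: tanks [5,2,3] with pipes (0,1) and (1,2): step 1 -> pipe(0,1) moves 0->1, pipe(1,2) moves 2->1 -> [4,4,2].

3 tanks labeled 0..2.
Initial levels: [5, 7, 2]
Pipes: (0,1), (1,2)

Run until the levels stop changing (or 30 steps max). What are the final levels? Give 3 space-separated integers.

Answer: 4 6 4

Derivation:
Step 1: flows [1->0,1->2] -> levels [6 5 3]
Step 2: flows [0->1,1->2] -> levels [5 5 4]
Step 3: flows [0=1,1->2] -> levels [5 4 5]
Step 4: flows [0->1,2->1] -> levels [4 6 4]
Step 5: flows [1->0,1->2] -> levels [5 4 5]
  -> period-2 cycle: step 5 state = step 3 state; never stabilizes
  -> state at step 30: (30-3) mod 2 = 1, same as step 4 -> [4 6 4]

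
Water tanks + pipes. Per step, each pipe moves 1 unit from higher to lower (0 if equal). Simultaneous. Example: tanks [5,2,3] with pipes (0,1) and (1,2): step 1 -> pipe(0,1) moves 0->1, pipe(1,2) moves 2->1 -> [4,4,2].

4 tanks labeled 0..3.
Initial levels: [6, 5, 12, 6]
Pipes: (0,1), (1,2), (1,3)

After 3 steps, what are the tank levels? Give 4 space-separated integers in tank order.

Step 1: flows [0->1,2->1,3->1] -> levels [5 8 11 5]
Step 2: flows [1->0,2->1,1->3] -> levels [6 7 10 6]
Step 3: flows [1->0,2->1,1->3] -> levels [7 6 9 7]

Answer: 7 6 9 7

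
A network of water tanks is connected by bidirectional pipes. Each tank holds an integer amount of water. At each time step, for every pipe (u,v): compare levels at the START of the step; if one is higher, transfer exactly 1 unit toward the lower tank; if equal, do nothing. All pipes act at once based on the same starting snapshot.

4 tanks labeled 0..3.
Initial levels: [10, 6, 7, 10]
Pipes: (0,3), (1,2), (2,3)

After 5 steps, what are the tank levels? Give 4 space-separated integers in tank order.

Step 1: flows [0=3,2->1,3->2] -> levels [10 7 7 9]
Step 2: flows [0->3,1=2,3->2] -> levels [9 7 8 9]
Step 3: flows [0=3,2->1,3->2] -> levels [9 8 8 8]
Step 4: flows [0->3,1=2,2=3] -> levels [8 8 8 9]
Step 5: flows [3->0,1=2,3->2] -> levels [9 8 9 7]

Answer: 9 8 9 7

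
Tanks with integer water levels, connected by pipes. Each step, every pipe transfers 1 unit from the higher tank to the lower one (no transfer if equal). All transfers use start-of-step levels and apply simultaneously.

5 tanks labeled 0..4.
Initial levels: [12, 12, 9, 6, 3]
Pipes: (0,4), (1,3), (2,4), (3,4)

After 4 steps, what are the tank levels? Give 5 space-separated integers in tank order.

Answer: 8 9 7 8 10

Derivation:
Step 1: flows [0->4,1->3,2->4,3->4] -> levels [11 11 8 6 6]
Step 2: flows [0->4,1->3,2->4,3=4] -> levels [10 10 7 7 8]
Step 3: flows [0->4,1->3,4->2,4->3] -> levels [9 9 8 9 7]
Step 4: flows [0->4,1=3,2->4,3->4] -> levels [8 9 7 8 10]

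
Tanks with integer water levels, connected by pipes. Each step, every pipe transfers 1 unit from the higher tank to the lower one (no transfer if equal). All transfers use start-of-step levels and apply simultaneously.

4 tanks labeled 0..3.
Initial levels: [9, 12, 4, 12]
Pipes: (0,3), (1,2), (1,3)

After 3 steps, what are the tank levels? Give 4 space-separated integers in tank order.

Answer: 10 9 7 11

Derivation:
Step 1: flows [3->0,1->2,1=3] -> levels [10 11 5 11]
Step 2: flows [3->0,1->2,1=3] -> levels [11 10 6 10]
Step 3: flows [0->3,1->2,1=3] -> levels [10 9 7 11]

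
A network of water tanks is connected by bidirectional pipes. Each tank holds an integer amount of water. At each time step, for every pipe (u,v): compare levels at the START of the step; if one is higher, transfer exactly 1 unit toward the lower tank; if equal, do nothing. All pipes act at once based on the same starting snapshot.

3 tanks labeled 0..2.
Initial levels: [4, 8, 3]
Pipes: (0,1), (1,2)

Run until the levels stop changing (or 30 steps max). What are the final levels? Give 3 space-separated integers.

Answer: 6 4 5

Derivation:
Step 1: flows [1->0,1->2] -> levels [5 6 4]
Step 2: flows [1->0,1->2] -> levels [6 4 5]
Step 3: flows [0->1,2->1] -> levels [5 6 4]
  -> period-2 cycle: step 3 state = step 1 state; never stabilizes
  -> state at step 30: (30-1) mod 2 = 1, same as step 2 -> [6 4 5]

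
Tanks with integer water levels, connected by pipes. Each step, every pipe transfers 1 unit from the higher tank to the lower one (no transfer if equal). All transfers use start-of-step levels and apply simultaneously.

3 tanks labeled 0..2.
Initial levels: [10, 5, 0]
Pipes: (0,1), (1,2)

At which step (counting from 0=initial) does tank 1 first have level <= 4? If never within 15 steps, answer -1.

Answer: -1

Derivation:
Step 1: flows [0->1,1->2] -> levels [9 5 1]
Step 2: flows [0->1,1->2] -> levels [8 5 2]
Step 3: flows [0->1,1->2] -> levels [7 5 3]
Step 4: flows [0->1,1->2] -> levels [6 5 4]
Step 5: flows [0->1,1->2] -> levels [5 5 5]
Step 6: flows [0=1,1=2] -> levels [5 5 5]
  -> stable; tank 1 stays at 5 > 4
Tank 1 never reaches <=4 within 15 steps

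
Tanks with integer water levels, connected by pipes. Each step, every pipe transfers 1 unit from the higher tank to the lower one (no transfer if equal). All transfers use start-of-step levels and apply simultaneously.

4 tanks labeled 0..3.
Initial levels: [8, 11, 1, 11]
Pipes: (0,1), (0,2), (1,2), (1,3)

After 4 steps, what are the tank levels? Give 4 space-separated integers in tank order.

Answer: 8 7 8 8

Derivation:
Step 1: flows [1->0,0->2,1->2,1=3] -> levels [8 9 3 11]
Step 2: flows [1->0,0->2,1->2,3->1] -> levels [8 8 5 10]
Step 3: flows [0=1,0->2,1->2,3->1] -> levels [7 8 7 9]
Step 4: flows [1->0,0=2,1->2,3->1] -> levels [8 7 8 8]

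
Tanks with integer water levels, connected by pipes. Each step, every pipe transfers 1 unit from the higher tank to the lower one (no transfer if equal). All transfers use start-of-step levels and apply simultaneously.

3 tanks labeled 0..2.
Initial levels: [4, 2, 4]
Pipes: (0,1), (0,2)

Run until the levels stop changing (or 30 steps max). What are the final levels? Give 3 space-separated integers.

Step 1: flows [0->1,0=2] -> levels [3 3 4]
Step 2: flows [0=1,2->0] -> levels [4 3 3]
Step 3: flows [0->1,0->2] -> levels [2 4 4]
Step 4: flows [1->0,2->0] -> levels [4 3 3]
  -> period-2 cycle: step 4 state = step 2 state; never stabilizes
  -> state at step 30: (30-2) mod 2 = 0, same as step 2 -> [4 3 3]

Answer: 4 3 3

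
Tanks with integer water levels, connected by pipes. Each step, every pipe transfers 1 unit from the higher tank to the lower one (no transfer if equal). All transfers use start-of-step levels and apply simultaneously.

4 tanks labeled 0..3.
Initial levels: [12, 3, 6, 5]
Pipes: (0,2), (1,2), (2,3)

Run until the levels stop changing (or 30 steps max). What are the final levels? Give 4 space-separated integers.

Step 1: flows [0->2,2->1,2->3] -> levels [11 4 5 6]
Step 2: flows [0->2,2->1,3->2] -> levels [10 5 6 5]
Step 3: flows [0->2,2->1,2->3] -> levels [9 6 5 6]
Step 4: flows [0->2,1->2,3->2] -> levels [8 5 8 5]
Step 5: flows [0=2,2->1,2->3] -> levels [8 6 6 6]
Step 6: flows [0->2,1=2,2=3] -> levels [7 6 7 6]
Step 7: flows [0=2,2->1,2->3] -> levels [7 7 5 7]
Step 8: flows [0->2,1->2,3->2] -> levels [6 6 8 6]
Step 9: flows [2->0,2->1,2->3] -> levels [7 7 5 7]
  -> period-2 cycle: step 9 state = step 7 state; never stabilizes
  -> state at step 30: (30-7) mod 2 = 1, same as step 8 -> [6 6 8 6]

Answer: 6 6 8 6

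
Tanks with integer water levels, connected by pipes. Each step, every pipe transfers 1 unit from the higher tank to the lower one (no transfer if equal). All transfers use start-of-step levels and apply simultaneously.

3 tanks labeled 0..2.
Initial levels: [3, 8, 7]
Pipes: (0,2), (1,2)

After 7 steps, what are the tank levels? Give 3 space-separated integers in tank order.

Answer: 6 6 6

Derivation:
Step 1: flows [2->0,1->2] -> levels [4 7 7]
Step 2: flows [2->0,1=2] -> levels [5 7 6]
Step 3: flows [2->0,1->2] -> levels [6 6 6]
Step 4: flows [0=2,1=2] -> levels [6 6 6]
  -> stable; steps 5..7 unchanged -> [6 6 6]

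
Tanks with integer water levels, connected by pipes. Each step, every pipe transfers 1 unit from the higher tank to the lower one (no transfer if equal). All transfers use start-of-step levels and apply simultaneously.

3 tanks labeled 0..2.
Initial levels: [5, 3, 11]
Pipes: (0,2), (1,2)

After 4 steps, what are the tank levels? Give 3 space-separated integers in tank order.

Answer: 6 6 7

Derivation:
Step 1: flows [2->0,2->1] -> levels [6 4 9]
Step 2: flows [2->0,2->1] -> levels [7 5 7]
Step 3: flows [0=2,2->1] -> levels [7 6 6]
Step 4: flows [0->2,1=2] -> levels [6 6 7]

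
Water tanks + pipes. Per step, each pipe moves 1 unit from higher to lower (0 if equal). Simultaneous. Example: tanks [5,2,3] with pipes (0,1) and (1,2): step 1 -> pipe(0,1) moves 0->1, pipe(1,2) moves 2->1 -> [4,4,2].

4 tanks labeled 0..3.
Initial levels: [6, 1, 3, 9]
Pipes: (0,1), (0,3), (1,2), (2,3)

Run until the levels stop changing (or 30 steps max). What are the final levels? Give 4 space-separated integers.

Answer: 6 4 5 4

Derivation:
Step 1: flows [0->1,3->0,2->1,3->2] -> levels [6 3 3 7]
Step 2: flows [0->1,3->0,1=2,3->2] -> levels [6 4 4 5]
Step 3: flows [0->1,0->3,1=2,3->2] -> levels [4 5 5 5]
Step 4: flows [1->0,3->0,1=2,2=3] -> levels [6 4 5 4]
Step 5: flows [0->1,0->3,2->1,2->3] -> levels [4 6 3 6]
Step 6: flows [1->0,3->0,1->2,3->2] -> levels [6 4 5 4]
  -> period-2 cycle: step 6 state = step 4 state; never stabilizes
  -> state at step 30: (30-4) mod 2 = 0, same as step 4 -> [6 4 5 4]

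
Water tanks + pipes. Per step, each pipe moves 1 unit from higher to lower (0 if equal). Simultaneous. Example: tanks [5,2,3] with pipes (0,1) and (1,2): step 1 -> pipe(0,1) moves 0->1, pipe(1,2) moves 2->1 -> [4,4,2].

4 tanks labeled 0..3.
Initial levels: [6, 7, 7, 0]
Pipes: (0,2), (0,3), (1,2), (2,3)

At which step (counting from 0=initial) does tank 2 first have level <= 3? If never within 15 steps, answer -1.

Answer: -1

Derivation:
Step 1: flows [2->0,0->3,1=2,2->3] -> levels [6 7 5 2]
Step 2: flows [0->2,0->3,1->2,2->3] -> levels [4 6 6 4]
Step 3: flows [2->0,0=3,1=2,2->3] -> levels [5 6 4 5]
Step 4: flows [0->2,0=3,1->2,3->2] -> levels [4 5 7 4]
Step 5: flows [2->0,0=3,2->1,2->3] -> levels [5 6 4 5]
  -> period-2 cycle (repeats step 3); tank 2 never drops to <=3
Tank 2 never reaches <=3 within 15 steps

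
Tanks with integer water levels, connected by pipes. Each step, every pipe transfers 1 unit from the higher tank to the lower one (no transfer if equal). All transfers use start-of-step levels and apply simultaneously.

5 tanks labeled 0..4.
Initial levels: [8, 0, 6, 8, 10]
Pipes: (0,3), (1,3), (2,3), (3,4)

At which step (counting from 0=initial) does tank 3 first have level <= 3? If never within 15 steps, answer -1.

Step 1: flows [0=3,3->1,3->2,4->3] -> levels [8 1 7 7 9]
Step 2: flows [0->3,3->1,2=3,4->3] -> levels [7 2 7 8 8]
Step 3: flows [3->0,3->1,3->2,3=4] -> levels [8 3 8 5 8]
Step 4: flows [0->3,3->1,2->3,4->3] -> levels [7 4 7 7 7]
Step 5: flows [0=3,3->1,2=3,3=4] -> levels [7 5 7 6 7]
Step 6: flows [0->3,3->1,2->3,4->3] -> levels [6 6 6 8 6]
Step 7: flows [3->0,3->1,3->2,3->4] -> levels [7 7 7 4 7]
Step 8: flows [0->3,1->3,2->3,4->3] -> levels [6 6 6 8 6]
  -> period-2 cycle (repeats step 6); tank 3 never drops to <=3
Tank 3 never reaches <=3 within 15 steps

Answer: -1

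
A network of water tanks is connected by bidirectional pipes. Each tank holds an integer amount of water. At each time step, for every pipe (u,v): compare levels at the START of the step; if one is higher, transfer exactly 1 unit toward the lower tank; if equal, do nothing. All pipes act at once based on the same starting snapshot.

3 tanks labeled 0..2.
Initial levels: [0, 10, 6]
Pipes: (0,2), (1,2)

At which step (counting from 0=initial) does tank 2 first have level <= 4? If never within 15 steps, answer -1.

Step 1: flows [2->0,1->2] -> levels [1 9 6]
Step 2: flows [2->0,1->2] -> levels [2 8 6]
Step 3: flows [2->0,1->2] -> levels [3 7 6]
Step 4: flows [2->0,1->2] -> levels [4 6 6]
Step 5: flows [2->0,1=2] -> levels [5 6 5]
Step 6: flows [0=2,1->2] -> levels [5 5 6]
Step 7: flows [2->0,2->1] -> levels [6 6 4]
Tank 2 first reaches <=4 at step 7

Answer: 7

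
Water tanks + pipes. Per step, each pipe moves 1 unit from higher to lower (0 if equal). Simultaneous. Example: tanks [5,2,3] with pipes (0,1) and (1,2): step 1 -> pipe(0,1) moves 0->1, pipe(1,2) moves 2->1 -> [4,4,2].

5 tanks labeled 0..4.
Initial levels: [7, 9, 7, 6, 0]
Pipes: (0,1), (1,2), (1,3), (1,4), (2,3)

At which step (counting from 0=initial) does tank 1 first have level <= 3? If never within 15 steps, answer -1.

Answer: 5

Derivation:
Step 1: flows [1->0,1->2,1->3,1->4,2->3] -> levels [8 5 7 8 1]
Step 2: flows [0->1,2->1,3->1,1->4,3->2] -> levels [7 7 7 6 2]
Step 3: flows [0=1,1=2,1->3,1->4,2->3] -> levels [7 5 6 8 3]
Step 4: flows [0->1,2->1,3->1,1->4,3->2] -> levels [6 7 6 6 4]
Step 5: flows [1->0,1->2,1->3,1->4,2=3] -> levels [7 3 7 7 5]
Tank 1 first reaches <=3 at step 5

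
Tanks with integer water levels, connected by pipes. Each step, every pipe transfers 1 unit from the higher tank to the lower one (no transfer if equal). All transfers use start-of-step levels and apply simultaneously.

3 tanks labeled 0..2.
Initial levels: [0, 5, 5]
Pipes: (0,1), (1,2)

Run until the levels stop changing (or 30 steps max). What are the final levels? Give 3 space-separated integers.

Answer: 3 4 3

Derivation:
Step 1: flows [1->0,1=2] -> levels [1 4 5]
Step 2: flows [1->0,2->1] -> levels [2 4 4]
Step 3: flows [1->0,1=2] -> levels [3 3 4]
Step 4: flows [0=1,2->1] -> levels [3 4 3]
Step 5: flows [1->0,1->2] -> levels [4 2 4]
Step 6: flows [0->1,2->1] -> levels [3 4 3]
  -> period-2 cycle: step 6 state = step 4 state; never stabilizes
  -> state at step 30: (30-4) mod 2 = 0, same as step 4 -> [3 4 3]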